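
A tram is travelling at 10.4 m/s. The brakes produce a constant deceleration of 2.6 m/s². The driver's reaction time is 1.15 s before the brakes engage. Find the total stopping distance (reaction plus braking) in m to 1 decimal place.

Total stopping distance ≈ 32.8 m

Reaction distance = v·t_r = 10.4000 × 1.15 = 11.960 m.
Braking distance = v²/(2a) = 10.4000² / (2 × 2.600) = 108.160 / 5.200 = 20.800 m.
Total = 11.960 + 20.800 = 32.760 m.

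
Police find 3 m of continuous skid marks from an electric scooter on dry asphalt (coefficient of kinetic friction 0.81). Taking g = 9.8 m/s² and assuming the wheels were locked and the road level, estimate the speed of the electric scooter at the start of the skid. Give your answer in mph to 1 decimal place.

Deceleration a = μg = 0.81 × 9.8 = 7.938 m/s².
v = √(2a·d) = √(2 × 7.938 × 3) = √47.628 = 6.9013 m/s.
= 6.9013 ÷ 0.44704 = 15.438 mph.

Initial speed ≈ 15.4 mph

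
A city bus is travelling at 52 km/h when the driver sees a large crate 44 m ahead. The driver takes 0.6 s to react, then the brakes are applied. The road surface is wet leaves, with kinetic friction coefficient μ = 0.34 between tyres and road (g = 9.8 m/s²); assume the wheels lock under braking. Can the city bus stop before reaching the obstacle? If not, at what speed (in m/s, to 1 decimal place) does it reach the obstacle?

52 km/h ÷ 3.6 = 14.4444 m/s.
a = μg = 0.34 × 9.8 = 3.332 m/s².
Reaction distance = 14.4444 × 0.6 = 8.667 m.
Braking distance = v²/(2a) = 208.641 / 6.664 = 31.309 m.
Total stopping distance = 8.667 + 31.309 = 39.976 m, vs 44 m available — it stops with 44 − 39.976 = 4.024 m to spare.

Yes — it stops about 4.0 m short of the obstacle, so it never reaches it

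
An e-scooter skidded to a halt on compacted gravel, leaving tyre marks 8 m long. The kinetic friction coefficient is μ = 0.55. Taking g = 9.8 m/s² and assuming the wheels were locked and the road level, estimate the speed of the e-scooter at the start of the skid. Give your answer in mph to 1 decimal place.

Deceleration a = μg = 0.55 × 9.8 = 5.390 m/s².
v = √(2a·d) = √(2 × 5.390 × 8) = √86.240 = 9.2865 m/s.
= 9.2865 ÷ 0.44704 = 20.773 mph.

Initial speed ≈ 20.8 mph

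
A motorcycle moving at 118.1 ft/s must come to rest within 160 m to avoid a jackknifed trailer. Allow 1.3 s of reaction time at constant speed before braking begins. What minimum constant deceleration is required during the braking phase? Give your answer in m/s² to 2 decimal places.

118.1 ft/s × 0.3048 = 35.9969 m/s.
Distance covered during reaction = 35.9969 × 1.3 = 46.796 m.
Distance available for braking: 160 − 46.796 = 113.204 m.
v² = 2a·d ⇒ a = v²/(2d) = 35.9969² / (2 × 113.204) = 1295.777 / 226.408 = 5.7232 m/s².

Required deceleration ≈ 5.72 m/s²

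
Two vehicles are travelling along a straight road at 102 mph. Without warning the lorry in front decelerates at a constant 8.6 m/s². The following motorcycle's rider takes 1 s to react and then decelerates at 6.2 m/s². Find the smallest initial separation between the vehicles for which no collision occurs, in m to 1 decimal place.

Minimum gap ≈ 92.4 m

102 mph × 0.44704 = 45.5981 m/s.
Leader travels v²/(2a_L) = 2079.187 / 17.200 = 120.883 m before stopping.
Follower covers v·t_r = 45.5981 × 1 = 45.598 m while reacting, then v²/(2a_F) = 2079.187 / 12.400 = 167.676 m while braking, for a total of 45.598 + 167.676 = 213.274 m.
Since a_F ≤ a_L and the follower starts braking later, the follower is never slower than the leader, so the closest approach is when both have stopped.
Minimum gap = 213.274 − 120.883 = 92.391 m.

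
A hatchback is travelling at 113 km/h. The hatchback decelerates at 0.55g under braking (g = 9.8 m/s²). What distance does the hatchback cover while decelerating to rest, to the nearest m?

113 km/h ÷ 3.6 = 31.3889 m/s.
a = 0.55 × 9.8 = 5.390 m/s².
Braking distance = v²/(2a) = 31.3889² / (2 × 5.390) = 985.263 / 10.780 = 91.397 m.

Braking distance ≈ 91 m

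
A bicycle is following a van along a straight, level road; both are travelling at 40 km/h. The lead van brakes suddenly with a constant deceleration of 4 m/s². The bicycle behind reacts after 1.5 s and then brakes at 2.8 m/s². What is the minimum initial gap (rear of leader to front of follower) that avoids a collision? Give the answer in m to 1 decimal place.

40 km/h ÷ 3.6 = 11.1111 m/s.
Leader travels v²/(2a_L) = 123.457 / 8.000 = 15.432 m before stopping.
Follower covers v·t_r = 11.1111 × 1.5 = 16.667 m while reacting, then v²/(2a_F) = 123.457 / 5.600 = 22.046 m while braking, for a total of 16.667 + 22.046 = 38.713 m.
Since a_F ≤ a_L and the follower starts braking later, the follower is never slower than the leader, so the closest approach is when both have stopped.
Minimum gap = 38.713 − 15.432 = 23.281 m.

Minimum gap ≈ 23.3 m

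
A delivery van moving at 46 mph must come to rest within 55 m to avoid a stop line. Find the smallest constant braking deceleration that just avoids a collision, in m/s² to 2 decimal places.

Required deceleration ≈ 3.84 m/s²

46 mph × 0.44704 = 20.5638 m/s.
v² = 2a·d ⇒ a = v²/(2d) = 20.5638² / (2 × 55.000) = 422.870 / 110.000 = 3.8443 m/s².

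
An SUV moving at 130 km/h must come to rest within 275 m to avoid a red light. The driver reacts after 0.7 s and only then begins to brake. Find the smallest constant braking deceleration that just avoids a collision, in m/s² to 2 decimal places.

130 km/h ÷ 3.6 = 36.1111 m/s.
Distance covered during reaction = 36.1111 × 0.7 = 25.278 m.
Distance available for braking: 275 − 25.278 = 249.722 m.
v² = 2a·d ⇒ a = v²/(2d) = 36.1111² / (2 × 249.722) = 1304.012 / 499.444 = 2.6109 m/s².

Required deceleration ≈ 2.61 m/s²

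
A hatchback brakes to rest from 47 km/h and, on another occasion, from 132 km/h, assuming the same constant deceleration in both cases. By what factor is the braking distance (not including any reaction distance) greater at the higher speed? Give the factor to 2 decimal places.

Braking distance d = v²/(2a), so with a fixed, d ∝ v².
Factor = (132/47)² = 2.8085² = 7.8877.

Factor ≈ 7.89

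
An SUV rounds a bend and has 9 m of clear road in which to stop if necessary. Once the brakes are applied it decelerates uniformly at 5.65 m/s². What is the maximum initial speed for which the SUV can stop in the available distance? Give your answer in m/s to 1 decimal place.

v²/(2a) = d ⇒ v = √(2 × 5.650 × 9) = √101.70 = 10.0846 m/s.

Maximum speed ≈ 10.1 m/s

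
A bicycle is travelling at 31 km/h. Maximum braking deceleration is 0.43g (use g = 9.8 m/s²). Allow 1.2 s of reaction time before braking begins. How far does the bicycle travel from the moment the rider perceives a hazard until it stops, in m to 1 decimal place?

31 km/h ÷ 3.6 = 8.6111 m/s.
a = 0.43 × 9.8 = 4.214 m/s².
Reaction distance = v·t_r = 8.6111 × 1.2 = 10.333 m.
Braking distance = v²/(2a) = 8.6111² / (2 × 4.214) = 74.151 / 8.428 = 8.798 m.
Total = 10.333 + 8.798 = 19.131 m.

Total stopping distance ≈ 19.1 m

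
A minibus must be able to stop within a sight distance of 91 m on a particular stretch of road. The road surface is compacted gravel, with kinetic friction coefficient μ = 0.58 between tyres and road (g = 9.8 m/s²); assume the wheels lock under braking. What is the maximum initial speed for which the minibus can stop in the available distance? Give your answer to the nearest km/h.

a = μg = 0.58 × 9.8 = 5.684 m/s².
v²/(2a) = d ⇒ v = √(2 × 5.684 × 91) = √1034.49 = 32.1635 m/s.
32.1635 m/s × 3.6 = 115.789 km/h.

Maximum speed ≈ 116 km/h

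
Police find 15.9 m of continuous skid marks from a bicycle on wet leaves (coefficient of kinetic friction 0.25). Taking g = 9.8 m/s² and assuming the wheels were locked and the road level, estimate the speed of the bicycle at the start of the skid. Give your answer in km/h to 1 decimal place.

Deceleration a = μg = 0.25 × 9.8 = 2.450 m/s².
v = √(2a·d) = √(2 × 2.450 × 15.9) = √77.910 = 8.8267 m/s.
= 8.8267 × 3.6 = 31.776 km/h.

Initial speed ≈ 31.8 km/h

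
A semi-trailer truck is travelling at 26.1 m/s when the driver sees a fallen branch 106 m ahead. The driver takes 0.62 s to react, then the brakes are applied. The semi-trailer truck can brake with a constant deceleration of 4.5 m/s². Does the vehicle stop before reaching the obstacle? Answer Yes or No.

Reaction distance = 26.1000 × 0.62 = 16.182 m.
Braking distance = v²/(2a) = 681.210 / 9.000 = 75.690 m.
Total stopping distance = 16.182 + 75.690 = 91.872 m, vs 106 m available — it stops with 106 − 91.872 = 14.128 m to spare.

Yes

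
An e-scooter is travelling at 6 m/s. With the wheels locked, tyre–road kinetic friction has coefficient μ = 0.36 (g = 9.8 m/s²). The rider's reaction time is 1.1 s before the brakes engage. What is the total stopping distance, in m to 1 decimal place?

a = μg = 0.36 × 9.8 = 3.528 m/s².
Reaction distance = v·t_r = 6.0000 × 1.1 = 6.600 m.
Braking distance = v²/(2a) = 6.0000² / (2 × 3.528) = 36.000 / 7.056 = 5.102 m.
Total = 6.600 + 5.102 = 11.702 m.

Total stopping distance ≈ 11.7 m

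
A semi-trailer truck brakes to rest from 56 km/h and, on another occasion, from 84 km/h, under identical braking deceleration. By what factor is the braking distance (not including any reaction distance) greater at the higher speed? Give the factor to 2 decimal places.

Braking distance d = v²/(2a), so with a fixed, d ∝ v².
Factor = (84/56)² = 1.5000² = 2.2500.

Factor ≈ 2.25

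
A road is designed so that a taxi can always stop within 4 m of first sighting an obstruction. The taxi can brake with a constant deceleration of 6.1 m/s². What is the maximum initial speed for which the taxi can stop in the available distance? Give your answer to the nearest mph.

Maximum speed ≈ 16 mph

v²/(2a) = d ⇒ v = √(2 × 6.100 × 4) = √48.80 = 6.9857 m/s.
6.9857 m/s ÷ 0.44704 = 15.627 mph.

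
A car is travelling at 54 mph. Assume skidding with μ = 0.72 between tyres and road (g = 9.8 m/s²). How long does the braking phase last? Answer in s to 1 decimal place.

Braking time ≈ 3.4 s

54 mph × 0.44704 = 24.1402 m/s.
a = μg = 0.72 × 9.8 = 7.056 m/s².
Braking time = v/a = 24.1402 / 7.056 = 3.421 s.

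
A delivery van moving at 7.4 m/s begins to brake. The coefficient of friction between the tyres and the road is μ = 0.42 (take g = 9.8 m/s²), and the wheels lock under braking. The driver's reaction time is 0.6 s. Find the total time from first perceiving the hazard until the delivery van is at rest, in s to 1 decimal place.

Total time ≈ 2.4 s

a = μg = 0.42 × 9.8 = 4.116 m/s².
Braking time = v/a = 7.4000 / 4.116 = 1.798 s.
Total = 0.6 + 1.798 = 2.398 s.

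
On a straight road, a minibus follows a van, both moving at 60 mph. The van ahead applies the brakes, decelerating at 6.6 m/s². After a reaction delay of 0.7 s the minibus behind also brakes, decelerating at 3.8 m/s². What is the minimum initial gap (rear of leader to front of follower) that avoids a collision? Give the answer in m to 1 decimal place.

Minimum gap ≈ 58.9 m

60 mph × 0.44704 = 26.8224 m/s.
Leader travels v²/(2a_L) = 719.441 / 13.200 = 54.503 m before stopping.
Follower covers v·t_r = 26.8224 × 0.7 = 18.776 m while reacting, then v²/(2a_F) = 719.441 / 7.600 = 94.663 m while braking, for a total of 18.776 + 94.663 = 113.439 m.
Since a_F ≤ a_L and the follower starts braking later, the follower is never slower than the leader, so the closest approach is when both have stopped.
Minimum gap = 113.439 − 54.503 = 58.936 m.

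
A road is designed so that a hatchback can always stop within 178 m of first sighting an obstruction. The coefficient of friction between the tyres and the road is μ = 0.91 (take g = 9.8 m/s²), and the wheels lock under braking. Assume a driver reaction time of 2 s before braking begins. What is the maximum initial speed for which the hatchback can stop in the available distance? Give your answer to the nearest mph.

a = μg = 0.91 × 9.8 = 8.918 m/s².
Stopping distance: v·t_r + v²/(2a) = 178 with t_r = 2 s and a = 8.918 m/s².
So v² + 35.672 v − 3174.81 = 0.
Positive root: v = −a·t_r + √((a·t_r)² + 2a·d) = −17.836 + √(318.123 + 3174.81) = 41.2650 m/s.
41.2650 m/s ÷ 0.44704 = 92.307 mph.

Maximum speed ≈ 92 mph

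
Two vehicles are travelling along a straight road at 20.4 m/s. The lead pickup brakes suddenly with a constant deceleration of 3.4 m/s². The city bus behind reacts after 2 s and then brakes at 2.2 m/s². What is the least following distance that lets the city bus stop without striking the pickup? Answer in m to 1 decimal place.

Leader travels v²/(2a_L) = 416.160 / 6.800 = 61.200 m before stopping.
Follower covers v·t_r = 20.4000 × 2 = 40.800 m while reacting, then v²/(2a_F) = 416.160 / 4.400 = 94.582 m while braking, for a total of 40.800 + 94.582 = 135.382 m.
Since a_F ≤ a_L and the follower starts braking later, the follower is never slower than the leader, so the closest approach is when both have stopped.
Minimum gap = 135.382 − 61.200 = 74.182 m.

Minimum gap ≈ 74.2 m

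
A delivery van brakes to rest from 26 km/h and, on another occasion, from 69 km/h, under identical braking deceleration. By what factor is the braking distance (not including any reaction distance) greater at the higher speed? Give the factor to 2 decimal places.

Braking distance d = v²/(2a), so with a fixed, d ∝ v².
Factor = (69/26)² = 2.6538² = 7.0427.

Factor ≈ 7.04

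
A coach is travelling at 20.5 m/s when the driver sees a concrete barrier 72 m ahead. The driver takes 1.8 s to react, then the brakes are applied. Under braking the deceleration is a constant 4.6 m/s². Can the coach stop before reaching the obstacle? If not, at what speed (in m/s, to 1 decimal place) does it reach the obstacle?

No — it strikes the obstacle at 9.9 m/s

Reaction distance = 20.5000 × 1.8 = 36.900 m.
Braking distance needed to stop: v²/(2a) = 420.250 / 9.200 = 45.679 m, so total needed = 36.900 + 45.679 = 82.579 m > 72 m — it cannot stop.
Distance remaining when braking begins: 72 − 36.900 = 35.100 m.
v² = v₀² − 2a·d = 420.250 − 2 × 4.600 × 35.100 = 97.330 m²/s².
v = √97.330 = 9.866 m/s.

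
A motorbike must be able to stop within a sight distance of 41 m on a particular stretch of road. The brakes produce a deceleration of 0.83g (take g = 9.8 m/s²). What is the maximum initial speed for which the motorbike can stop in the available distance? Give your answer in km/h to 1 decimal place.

a = 0.83 × 9.8 = 8.134 m/s².
v²/(2a) = d ⇒ v = √(2 × 8.134 × 41) = √666.99 = 25.8261 m/s.
25.8261 m/s × 3.6 = 92.974 km/h.

Maximum speed ≈ 93.0 km/h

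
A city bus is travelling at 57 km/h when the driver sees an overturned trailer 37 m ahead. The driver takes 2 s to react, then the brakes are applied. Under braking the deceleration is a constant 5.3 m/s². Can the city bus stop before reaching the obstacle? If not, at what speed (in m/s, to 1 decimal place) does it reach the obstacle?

No — it strikes the obstacle at 13.9 m/s

57 km/h ÷ 3.6 = 15.8333 m/s.
Reaction distance = 15.8333 × 2 = 31.667 m.
Braking distance needed to stop: v²/(2a) = 250.693 / 10.600 = 23.650 m, so total needed = 31.667 + 23.650 = 55.317 m > 37 m — it cannot stop.
Distance remaining when braking begins: 37 − 31.667 = 5.333 m.
v² = v₀² − 2a·d = 250.693 − 2 × 5.300 × 5.333 = 194.163 m²/s².
v = √194.163 = 13.934 m/s.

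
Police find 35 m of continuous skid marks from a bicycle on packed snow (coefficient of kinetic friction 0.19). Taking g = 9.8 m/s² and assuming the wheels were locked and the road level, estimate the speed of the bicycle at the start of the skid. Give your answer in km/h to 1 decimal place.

Initial speed ≈ 41.1 km/h

Deceleration a = μg = 0.19 × 9.8 = 1.862 m/s².
v = √(2a·d) = √(2 × 1.862 × 35) = √130.340 = 11.4167 m/s.
= 11.4167 × 3.6 = 41.100 km/h.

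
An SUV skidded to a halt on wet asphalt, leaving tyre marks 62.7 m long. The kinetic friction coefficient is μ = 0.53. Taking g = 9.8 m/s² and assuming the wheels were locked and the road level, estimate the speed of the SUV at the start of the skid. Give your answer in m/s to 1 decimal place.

Initial speed ≈ 25.5 m/s

Deceleration a = μg = 0.53 × 9.8 = 5.194 m/s².
v = √(2a·d) = √(2 × 5.194 × 62.7) = √651.328 = 25.5211 m/s.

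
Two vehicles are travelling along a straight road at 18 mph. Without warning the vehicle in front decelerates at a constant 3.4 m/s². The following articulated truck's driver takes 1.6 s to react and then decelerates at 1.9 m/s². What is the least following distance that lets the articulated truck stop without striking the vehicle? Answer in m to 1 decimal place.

Minimum gap ≈ 20.4 m

18 mph × 0.44704 = 8.0467 m/s.
Leader travels v²/(2a_L) = 64.749 / 6.800 = 9.522 m before stopping.
Follower covers v·t_r = 8.0467 × 1.6 = 12.875 m while reacting, then v²/(2a_F) = 64.749 / 3.800 = 17.039 m while braking, for a total of 12.875 + 17.039 = 29.914 m.
Since a_F ≤ a_L and the follower starts braking later, the follower is never slower than the leader, so the closest approach is when both have stopped.
Minimum gap = 29.914 − 9.522 = 20.392 m.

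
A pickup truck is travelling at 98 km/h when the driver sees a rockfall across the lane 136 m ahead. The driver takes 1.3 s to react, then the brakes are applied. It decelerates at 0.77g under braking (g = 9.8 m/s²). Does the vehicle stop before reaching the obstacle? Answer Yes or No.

Yes

98 km/h ÷ 3.6 = 27.2222 m/s.
a = 0.77 × 9.8 = 7.546 m/s².
Reaction distance = 27.2222 × 1.3 = 35.389 m.
Braking distance = v²/(2a) = 741.048 / 15.092 = 49.102 m.
Total stopping distance = 35.389 + 49.102 = 84.491 m, vs 136 m available — it stops with 136 − 84.491 = 51.509 m to spare.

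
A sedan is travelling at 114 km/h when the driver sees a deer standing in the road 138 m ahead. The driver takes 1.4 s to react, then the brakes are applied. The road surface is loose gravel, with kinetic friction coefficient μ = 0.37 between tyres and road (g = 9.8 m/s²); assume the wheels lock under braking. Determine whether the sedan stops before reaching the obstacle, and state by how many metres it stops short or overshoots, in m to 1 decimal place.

114 km/h ÷ 3.6 = 31.6667 m/s.
a = μg = 0.37 × 9.8 = 3.626 m/s².
Reaction distance = 31.6667 × 1.4 = 44.333 m.
Braking distance = v²/(2a) = 1002.780 / 7.252 = 138.276 m.
Total stopping distance = 44.333 + 138.276 = 182.609 m, vs 138 m available — it cannot stop in time and overshoots by 182.609 − 138 = 44.609 m.

No — it overshoots by 44.6 m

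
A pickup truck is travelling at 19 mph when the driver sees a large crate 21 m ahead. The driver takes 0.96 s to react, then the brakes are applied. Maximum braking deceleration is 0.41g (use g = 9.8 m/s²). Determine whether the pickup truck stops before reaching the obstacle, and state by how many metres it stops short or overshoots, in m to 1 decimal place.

19 mph × 0.44704 = 8.4938 m/s.
a = 0.41 × 9.8 = 4.018 m/s².
Reaction distance = 8.4938 × 0.96 = 8.154 m.
Braking distance = v²/(2a) = 72.145 / 8.036 = 8.978 m.
Total stopping distance = 8.154 + 8.978 = 17.132 m, vs 21 m available — it stops with 21 − 17.132 = 3.868 m to spare.

Yes — it stops 3.9 m short of the obstacle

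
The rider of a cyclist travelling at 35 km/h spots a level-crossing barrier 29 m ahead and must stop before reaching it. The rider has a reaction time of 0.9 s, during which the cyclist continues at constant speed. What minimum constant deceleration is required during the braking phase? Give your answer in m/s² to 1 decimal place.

35 km/h ÷ 3.6 = 9.7222 m/s.
Distance covered during reaction = 9.7222 × 0.9 = 8.750 m.
Distance available for braking: 29 − 8.750 = 20.250 m.
v² = 2a·d ⇒ a = v²/(2d) = 9.7222² / (2 × 20.250) = 94.521 / 40.500 = 2.3339 m/s².

Required deceleration ≈ 2.3 m/s²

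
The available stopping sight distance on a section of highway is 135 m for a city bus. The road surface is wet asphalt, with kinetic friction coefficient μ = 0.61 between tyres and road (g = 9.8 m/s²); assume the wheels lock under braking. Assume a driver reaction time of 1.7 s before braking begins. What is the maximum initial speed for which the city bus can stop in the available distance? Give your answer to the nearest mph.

Maximum speed ≈ 70 mph

a = μg = 0.61 × 9.8 = 5.978 m/s².
Stopping distance: v·t_r + v²/(2a) = 135 with t_r = 1.7 s and a = 5.978 m/s².
So v² + 20.325 v − 1614.06 = 0.
Positive root: v = −a·t_r + √((a·t_r)² + 2a·d) = −10.163 + √(103.287 + 1614.06) = 31.2779 m/s.
31.2779 m/s ÷ 0.44704 = 69.967 mph.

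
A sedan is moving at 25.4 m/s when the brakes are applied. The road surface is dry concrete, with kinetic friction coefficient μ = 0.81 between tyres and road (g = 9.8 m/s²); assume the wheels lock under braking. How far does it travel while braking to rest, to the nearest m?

a = μg = 0.81 × 9.8 = 7.938 m/s².
Braking distance = v²/(2a) = 25.4000² / (2 × 7.938) = 645.160 / 15.876 = 40.637 m.

Braking distance ≈ 41 m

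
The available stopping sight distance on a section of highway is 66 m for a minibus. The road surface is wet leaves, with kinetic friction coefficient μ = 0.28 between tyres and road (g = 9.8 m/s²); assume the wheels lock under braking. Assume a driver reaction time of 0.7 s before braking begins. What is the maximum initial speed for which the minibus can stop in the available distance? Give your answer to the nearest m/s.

a = μg = 0.28 × 9.8 = 2.744 m/s².
Stopping distance: v·t_r + v²/(2a) = 66 with t_r = 0.7 s and a = 2.744 m/s².
So v² + 3.842 v − 362.21 = 0.
Positive root: v = −a·t_r + √((a·t_r)² + 2a·d) = −1.921 + √(3.690 + 362.21) = 17.2075 m/s.

Maximum speed ≈ 17 m/s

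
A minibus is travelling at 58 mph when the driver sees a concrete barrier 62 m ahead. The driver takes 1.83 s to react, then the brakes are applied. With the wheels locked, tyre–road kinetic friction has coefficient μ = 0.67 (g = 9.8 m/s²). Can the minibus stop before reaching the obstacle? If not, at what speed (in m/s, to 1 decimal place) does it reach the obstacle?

No — it strikes the obstacle at 21.9 m/s

58 mph × 0.44704 = 25.9283 m/s.
a = μg = 0.67 × 9.8 = 6.566 m/s².
Reaction distance = 25.9283 × 1.83 = 47.449 m.
Braking distance needed to stop: v²/(2a) = 672.277 / 13.132 = 51.194 m, so total needed = 47.449 + 51.194 = 98.643 m > 62 m — it cannot stop.
Distance remaining when braking begins: 62 − 47.449 = 14.551 m.
v² = v₀² − 2a·d = 672.277 − 2 × 6.566 × 14.551 = 481.193 m²/s².
v = √481.193 = 21.936 m/s.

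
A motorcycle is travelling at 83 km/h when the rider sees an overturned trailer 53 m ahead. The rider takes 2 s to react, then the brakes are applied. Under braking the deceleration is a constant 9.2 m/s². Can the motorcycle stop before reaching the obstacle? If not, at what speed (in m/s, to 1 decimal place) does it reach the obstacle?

No — it strikes the obstacle at 20.1 m/s

83 km/h ÷ 3.6 = 23.0556 m/s.
Reaction distance = 23.0556 × 2 = 46.111 m.
Braking distance needed to stop: v²/(2a) = 531.561 / 18.400 = 28.889 m, so total needed = 46.111 + 28.889 = 75.000 m > 53 m — it cannot stop.
Distance remaining when braking begins: 53 − 46.111 = 6.889 m.
v² = v₀² − 2a·d = 531.561 − 2 × 9.200 × 6.889 = 404.803 m²/s².
v = √404.803 = 20.120 m/s.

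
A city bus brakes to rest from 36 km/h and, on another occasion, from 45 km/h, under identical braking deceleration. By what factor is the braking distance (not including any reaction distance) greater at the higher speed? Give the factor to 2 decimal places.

Braking distance d = v²/(2a), so with a fixed, d ∝ v².
Factor = (45/36)² = 1.2500² = 1.5625.

Factor ≈ 1.56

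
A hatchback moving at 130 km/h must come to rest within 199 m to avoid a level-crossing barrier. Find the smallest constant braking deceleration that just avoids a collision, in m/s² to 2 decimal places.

Required deceleration ≈ 3.28 m/s²

130 km/h ÷ 3.6 = 36.1111 m/s.
v² = 2a·d ⇒ a = v²/(2d) = 36.1111² / (2 × 199.000) = 1304.012 / 398.000 = 3.2764 m/s².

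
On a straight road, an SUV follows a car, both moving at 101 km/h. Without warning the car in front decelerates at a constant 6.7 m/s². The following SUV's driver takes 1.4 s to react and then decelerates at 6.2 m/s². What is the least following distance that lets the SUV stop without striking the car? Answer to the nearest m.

101 km/h ÷ 3.6 = 28.0556 m/s.
Leader travels v²/(2a_L) = 787.117 / 13.400 = 58.740 m before stopping.
Follower covers v·t_r = 28.0556 × 1.4 = 39.278 m while reacting, then v²/(2a_F) = 787.117 / 12.400 = 63.477 m while braking, for a total of 39.278 + 63.477 = 102.755 m.
Since a_F ≤ a_L and the follower starts braking later, the follower is never slower than the leader, so the closest approach is when both have stopped.
Minimum gap = 102.755 − 58.740 = 44.015 m.

Minimum gap ≈ 44 m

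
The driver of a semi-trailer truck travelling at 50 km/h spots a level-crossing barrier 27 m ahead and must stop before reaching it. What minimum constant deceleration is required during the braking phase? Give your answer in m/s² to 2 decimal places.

Required deceleration ≈ 3.57 m/s²

50 km/h ÷ 3.6 = 13.8889 m/s.
v² = 2a·d ⇒ a = v²/(2d) = 13.8889² / (2 × 27.000) = 192.902 / 54.000 = 3.5723 m/s².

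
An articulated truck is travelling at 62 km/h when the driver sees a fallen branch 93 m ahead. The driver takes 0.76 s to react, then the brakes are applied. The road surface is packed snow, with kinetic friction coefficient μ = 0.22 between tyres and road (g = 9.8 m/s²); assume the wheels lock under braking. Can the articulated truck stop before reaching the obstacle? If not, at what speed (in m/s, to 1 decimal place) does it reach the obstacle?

62 km/h ÷ 3.6 = 17.2222 m/s.
a = μg = 0.22 × 9.8 = 2.156 m/s².
Reaction distance = 17.2222 × 0.76 = 13.089 m.
Braking distance = v²/(2a) = 296.604 / 4.312 = 68.786 m.
Total stopping distance = 13.089 + 68.786 = 81.875 m, vs 93 m available — it stops with 93 − 81.875 = 11.125 m to spare.

Yes — it stops about 11.1 m short of the obstacle, so it never reaches it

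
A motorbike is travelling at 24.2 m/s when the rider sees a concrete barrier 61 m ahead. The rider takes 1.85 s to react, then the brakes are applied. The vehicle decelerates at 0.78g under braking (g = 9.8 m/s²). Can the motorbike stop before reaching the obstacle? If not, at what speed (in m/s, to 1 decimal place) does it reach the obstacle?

No — it strikes the obstacle at 18.4 m/s

a = 0.78 × 9.8 = 7.644 m/s².
Reaction distance = 24.2000 × 1.85 = 44.770 m.
Braking distance needed to stop: v²/(2a) = 585.640 / 15.288 = 38.307 m, so total needed = 44.770 + 38.307 = 83.077 m > 61 m — it cannot stop.
Distance remaining when braking begins: 61 − 44.770 = 16.230 m.
v² = v₀² − 2a·d = 585.640 − 2 × 7.644 × 16.230 = 337.516 m²/s².
v = √337.516 = 18.372 m/s.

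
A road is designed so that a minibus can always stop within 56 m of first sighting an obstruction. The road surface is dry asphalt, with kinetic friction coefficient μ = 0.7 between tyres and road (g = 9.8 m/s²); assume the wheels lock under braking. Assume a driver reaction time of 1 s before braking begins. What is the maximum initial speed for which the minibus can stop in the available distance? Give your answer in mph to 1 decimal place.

Maximum speed ≈ 48.5 mph

a = μg = 0.7 × 9.8 = 6.860 m/s².
Stopping distance: v·t_r + v²/(2a) = 56 with t_r = 1 s and a = 6.860 m/s².
So v² + 13.720 v − 768.32 = 0.
Positive root: v = −a·t_r + √((a·t_r)² + 2a·d) = −6.860 + √(47.060 + 768.32) = 21.6949 m/s.
21.6949 m/s ÷ 0.44704 = 48.530 mph.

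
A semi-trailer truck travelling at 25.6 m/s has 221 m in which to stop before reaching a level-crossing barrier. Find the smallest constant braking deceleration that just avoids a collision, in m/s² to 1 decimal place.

Required deceleration ≈ 1.5 m/s²

v² = 2a·d ⇒ a = v²/(2d) = 25.6000² / (2 × 221.000) = 655.360 / 442.000 = 1.4827 m/s².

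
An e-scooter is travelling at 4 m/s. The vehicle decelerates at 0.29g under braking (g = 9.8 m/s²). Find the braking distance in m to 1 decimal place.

Braking distance ≈ 2.8 m

a = 0.29 × 9.8 = 2.842 m/s².
Braking distance = v²/(2a) = 4.0000² / (2 × 2.842) = 16.000 / 5.684 = 2.815 m.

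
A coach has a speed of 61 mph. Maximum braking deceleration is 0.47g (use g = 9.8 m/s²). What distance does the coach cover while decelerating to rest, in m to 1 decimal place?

Braking distance ≈ 80.7 m

61 mph × 0.44704 = 27.2694 m/s.
a = 0.47 × 9.8 = 4.606 m/s².
Braking distance = v²/(2a) = 27.2694² / (2 × 4.606) = 743.620 / 9.212 = 80.723 m.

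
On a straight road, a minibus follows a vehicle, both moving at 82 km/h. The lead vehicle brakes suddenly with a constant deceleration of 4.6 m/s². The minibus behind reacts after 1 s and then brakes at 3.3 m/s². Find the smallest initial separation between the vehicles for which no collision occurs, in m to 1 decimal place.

Minimum gap ≈ 45.0 m

82 km/h ÷ 3.6 = 22.7778 m/s.
Leader travels v²/(2a_L) = 518.828 / 9.200 = 56.394 m before stopping.
Follower covers v·t_r = 22.7778 × 1 = 22.778 m while reacting, then v²/(2a_F) = 518.828 / 6.600 = 78.610 m while braking, for a total of 22.778 + 78.610 = 101.388 m.
Since a_F ≤ a_L and the follower starts braking later, the follower is never slower than the leader, so the closest approach is when both have stopped.
Minimum gap = 101.388 − 56.394 = 44.994 m.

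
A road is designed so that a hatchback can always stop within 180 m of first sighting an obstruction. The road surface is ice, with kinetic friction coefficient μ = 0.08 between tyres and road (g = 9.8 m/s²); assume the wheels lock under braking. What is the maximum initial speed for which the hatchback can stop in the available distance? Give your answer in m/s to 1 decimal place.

Maximum speed ≈ 16.8 m/s

a = μg = 0.08 × 9.8 = 0.784 m/s².
v²/(2a) = d ⇒ v = √(2 × 0.784 × 180) = √282.24 = 16.8000 m/s.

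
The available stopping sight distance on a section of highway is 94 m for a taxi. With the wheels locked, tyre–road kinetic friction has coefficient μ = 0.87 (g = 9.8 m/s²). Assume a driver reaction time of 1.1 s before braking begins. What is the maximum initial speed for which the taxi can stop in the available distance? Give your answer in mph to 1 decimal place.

Maximum speed ≈ 71.0 mph

a = μg = 0.87 × 9.8 = 8.526 m/s².
Stopping distance: v·t_r + v²/(2a) = 94 with t_r = 1.1 s and a = 8.526 m/s².
So v² + 18.757 v − 1602.89 = 0.
Positive root: v = −a·t_r + √((a·t_r)² + 2a·d) = −9.379 + √(87.966 + 1602.89) = 31.7410 m/s.
31.7410 m/s ÷ 0.44704 = 71.003 mph.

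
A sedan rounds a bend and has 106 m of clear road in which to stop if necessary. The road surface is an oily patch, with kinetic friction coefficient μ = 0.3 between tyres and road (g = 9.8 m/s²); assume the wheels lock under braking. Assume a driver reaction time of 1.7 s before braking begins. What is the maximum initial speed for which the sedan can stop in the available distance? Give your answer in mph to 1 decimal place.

a = μg = 0.3 × 9.8 = 2.940 m/s².
Stopping distance: v·t_r + v²/(2a) = 106 with t_r = 1.7 s and a = 2.940 m/s².
So v² + 9.996 v − 623.28 = 0.
Positive root: v = −a·t_r + √((a·t_r)² + 2a·d) = −4.998 + √(24.980 + 623.28) = 20.4630 m/s.
20.4630 m/s ÷ 0.44704 = 45.774 mph.

Maximum speed ≈ 45.8 mph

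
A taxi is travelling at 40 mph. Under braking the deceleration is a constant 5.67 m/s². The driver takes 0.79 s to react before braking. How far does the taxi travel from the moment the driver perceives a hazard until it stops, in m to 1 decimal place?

40 mph × 0.44704 = 17.8816 m/s.
Reaction distance = v·t_r = 17.8816 × 0.79 = 14.126 m.
Braking distance = v²/(2a) = 17.8816² / (2 × 5.670) = 319.752 / 11.340 = 28.197 m.
Total = 14.126 + 28.197 = 42.323 m.

Total stopping distance ≈ 42.3 m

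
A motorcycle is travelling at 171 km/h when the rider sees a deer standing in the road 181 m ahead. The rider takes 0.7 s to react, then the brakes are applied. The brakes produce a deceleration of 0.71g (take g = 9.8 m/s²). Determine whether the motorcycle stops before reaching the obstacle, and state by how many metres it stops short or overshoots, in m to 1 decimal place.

No — it overshoots by 14.4 m

171 km/h ÷ 3.6 = 47.5000 m/s.
a = 0.71 × 9.8 = 6.958 m/s².
Reaction distance = 47.5000 × 0.7 = 33.250 m.
Braking distance = v²/(2a) = 2256.250 / 13.916 = 162.134 m.
Total stopping distance = 33.250 + 162.134 = 195.384 m, vs 181 m available — it cannot stop in time and overshoots by 195.384 − 181 = 14.384 m.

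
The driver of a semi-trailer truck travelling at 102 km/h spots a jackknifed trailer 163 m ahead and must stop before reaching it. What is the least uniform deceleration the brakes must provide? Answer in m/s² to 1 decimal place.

Required deceleration ≈ 2.5 m/s²

102 km/h ÷ 3.6 = 28.3333 m/s.
v² = 2a·d ⇒ a = v²/(2d) = 28.3333² / (2 × 163.000) = 802.776 / 326.000 = 2.4625 m/s².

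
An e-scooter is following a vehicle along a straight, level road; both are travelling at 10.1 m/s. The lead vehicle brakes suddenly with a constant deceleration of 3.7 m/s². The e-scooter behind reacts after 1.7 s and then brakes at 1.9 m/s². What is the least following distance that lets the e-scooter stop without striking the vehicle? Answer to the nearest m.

Minimum gap ≈ 30 m

Leader travels v²/(2a_L) = 102.010 / 7.400 = 13.785 m before stopping.
Follower covers v·t_r = 10.1000 × 1.7 = 17.170 m while reacting, then v²/(2a_F) = 102.010 / 3.800 = 26.845 m while braking, for a total of 17.170 + 26.845 = 44.015 m.
Since a_F ≤ a_L and the follower starts braking later, the follower is never slower than the leader, so the closest approach is when both have stopped.
Minimum gap = 44.015 − 13.785 = 30.230 m.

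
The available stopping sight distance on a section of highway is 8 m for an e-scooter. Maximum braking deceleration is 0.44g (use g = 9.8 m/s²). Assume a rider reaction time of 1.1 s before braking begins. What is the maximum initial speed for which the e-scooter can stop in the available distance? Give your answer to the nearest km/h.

a = 0.44 × 9.8 = 4.312 m/s².
Stopping distance: v·t_r + v²/(2a) = 8 with t_r = 1.1 s and a = 4.312 m/s².
So v² + 9.486 v − 68.99 = 0.
Positive root: v = −a·t_r + √((a·t_r)² + 2a·d) = −4.743 + √(22.496 + 68.99) = 4.8218 m/s.
4.8218 m/s × 3.6 = 17.358 km/h.

Maximum speed ≈ 17 km/h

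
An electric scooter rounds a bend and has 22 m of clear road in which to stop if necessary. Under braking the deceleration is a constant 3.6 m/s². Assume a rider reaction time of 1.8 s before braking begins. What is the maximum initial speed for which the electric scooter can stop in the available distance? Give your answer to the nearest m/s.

Maximum speed ≈ 8 m/s

Stopping distance: v·t_r + v²/(2a) = 22 with t_r = 1.8 s and a = 3.600 m/s².
So v² + 12.960 v − 158.40 = 0.
Positive root: v = −a·t_r + √((a·t_r)² + 2a·d) = −6.480 + √(41.990 + 158.40) = 7.6759 m/s.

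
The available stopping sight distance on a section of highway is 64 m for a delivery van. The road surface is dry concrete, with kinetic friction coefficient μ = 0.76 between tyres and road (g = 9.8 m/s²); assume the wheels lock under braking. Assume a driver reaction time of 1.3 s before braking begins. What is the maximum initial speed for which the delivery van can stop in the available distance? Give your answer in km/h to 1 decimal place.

Maximum speed ≈ 81.6 km/h

a = μg = 0.76 × 9.8 = 7.448 m/s².
Stopping distance: v·t_r + v²/(2a) = 64 with t_r = 1.3 s and a = 7.448 m/s².
So v² + 19.365 v − 953.34 = 0.
Positive root: v = −a·t_r + √((a·t_r)² + 2a·d) = −9.682 + √(93.741 + 953.34) = 22.6766 m/s.
22.6766 m/s × 3.6 = 81.636 km/h.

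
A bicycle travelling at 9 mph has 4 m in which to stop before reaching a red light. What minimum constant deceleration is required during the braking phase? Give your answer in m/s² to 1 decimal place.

9 mph × 0.44704 = 4.0234 m/s.
v² = 2a·d ⇒ a = v²/(2d) = 4.0234² / (2 × 4.000) = 16.188 / 8.000 = 2.0235 m/s².

Required deceleration ≈ 2.0 m/s²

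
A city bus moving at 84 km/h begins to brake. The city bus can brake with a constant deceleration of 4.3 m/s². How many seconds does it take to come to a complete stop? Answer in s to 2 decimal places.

84 km/h ÷ 3.6 = 23.3333 m/s.
Braking time = v/a = 23.3333 / 4.300 = 5.426 s.

Braking time ≈ 5.43 s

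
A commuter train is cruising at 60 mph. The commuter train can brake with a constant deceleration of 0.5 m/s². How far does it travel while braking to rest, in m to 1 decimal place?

Braking distance ≈ 719.4 m

60 mph × 0.44704 = 26.8224 m/s.
Braking distance = v²/(2a) = 26.8224² / (2 × 0.500) = 719.441 / 1.000 = 719.441 m.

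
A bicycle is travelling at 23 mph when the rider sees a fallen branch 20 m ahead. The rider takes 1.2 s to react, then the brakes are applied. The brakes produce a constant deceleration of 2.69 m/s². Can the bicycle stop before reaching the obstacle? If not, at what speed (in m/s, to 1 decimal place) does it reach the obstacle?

23 mph × 0.44704 = 10.2819 m/s.
Reaction distance = 10.2819 × 1.2 = 12.338 m.
Braking distance needed to stop: v²/(2a) = 105.717 / 5.380 = 19.650 m, so total needed = 12.338 + 19.650 = 31.988 m > 20 m — it cannot stop.
Distance remaining when braking begins: 20 − 12.338 = 7.662 m.
v² = v₀² − 2a·d = 105.717 − 2 × 2.690 × 7.662 = 64.495 m²/s².
v = √64.495 = 8.031 m/s.

No — it strikes the obstacle at 8.0 m/s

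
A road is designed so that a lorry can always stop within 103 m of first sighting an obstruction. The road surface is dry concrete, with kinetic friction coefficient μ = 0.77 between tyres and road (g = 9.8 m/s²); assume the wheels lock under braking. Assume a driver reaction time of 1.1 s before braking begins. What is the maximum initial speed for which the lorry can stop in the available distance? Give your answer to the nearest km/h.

Maximum speed ≈ 115 km/h

a = μg = 0.77 × 9.8 = 7.546 m/s².
Stopping distance: v·t_r + v²/(2a) = 103 with t_r = 1.1 s and a = 7.546 m/s².
So v² + 16.601 v − 1554.48 = 0.
Positive root: v = −a·t_r + √((a·t_r)² + 2a·d) = −8.301 + √(68.907 + 1554.48) = 31.9903 m/s.
31.9903 m/s × 3.6 = 115.165 km/h.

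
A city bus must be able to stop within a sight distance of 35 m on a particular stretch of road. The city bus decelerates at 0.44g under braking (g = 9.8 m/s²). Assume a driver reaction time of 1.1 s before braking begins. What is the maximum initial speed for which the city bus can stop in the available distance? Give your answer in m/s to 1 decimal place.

a = 0.44 × 9.8 = 4.312 m/s².
Stopping distance: v·t_r + v²/(2a) = 35 with t_r = 1.1 s and a = 4.312 m/s².
So v² + 9.486 v − 301.84 = 0.
Positive root: v = −a·t_r + √((a·t_r)² + 2a·d) = −4.743 + √(22.496 + 301.84) = 13.2663 m/s.

Maximum speed ≈ 13.3 m/s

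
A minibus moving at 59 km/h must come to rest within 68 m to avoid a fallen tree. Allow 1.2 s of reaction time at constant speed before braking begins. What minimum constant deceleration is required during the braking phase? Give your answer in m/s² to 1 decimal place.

Required deceleration ≈ 2.8 m/s²

59 km/h ÷ 3.6 = 16.3889 m/s.
Distance covered during reaction = 16.3889 × 1.2 = 19.667 m.
Distance available for braking: 68 − 19.667 = 48.333 m.
v² = 2a·d ⇒ a = v²/(2d) = 16.3889² / (2 × 48.333) = 268.596 / 96.666 = 2.7786 m/s².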